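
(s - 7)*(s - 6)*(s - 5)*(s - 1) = s^4 - 19*s^3 + 125*s^2 - 317*s + 210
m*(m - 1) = m^2 - m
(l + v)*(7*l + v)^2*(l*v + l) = 49*l^4*v + 49*l^4 + 63*l^3*v^2 + 63*l^3*v + 15*l^2*v^3 + 15*l^2*v^2 + l*v^4 + l*v^3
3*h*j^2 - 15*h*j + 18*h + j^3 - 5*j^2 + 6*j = (3*h + j)*(j - 3)*(j - 2)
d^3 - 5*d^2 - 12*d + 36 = (d - 6)*(d - 2)*(d + 3)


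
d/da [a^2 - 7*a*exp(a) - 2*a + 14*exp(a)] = -7*a*exp(a) + 2*a + 7*exp(a) - 2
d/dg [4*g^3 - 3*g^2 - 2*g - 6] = 12*g^2 - 6*g - 2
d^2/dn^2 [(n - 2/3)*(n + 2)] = 2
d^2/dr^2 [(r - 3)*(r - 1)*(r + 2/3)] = 6*r - 20/3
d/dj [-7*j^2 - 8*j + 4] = -14*j - 8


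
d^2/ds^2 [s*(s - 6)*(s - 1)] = 6*s - 14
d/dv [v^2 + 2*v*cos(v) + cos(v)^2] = -2*v*sin(v) + 2*v - sin(2*v) + 2*cos(v)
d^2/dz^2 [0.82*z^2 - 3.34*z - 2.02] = 1.64000000000000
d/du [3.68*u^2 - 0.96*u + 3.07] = 7.36*u - 0.96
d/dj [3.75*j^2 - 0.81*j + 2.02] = 7.5*j - 0.81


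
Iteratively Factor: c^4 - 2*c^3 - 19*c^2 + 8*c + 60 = (c + 2)*(c^3 - 4*c^2 - 11*c + 30) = (c - 2)*(c + 2)*(c^2 - 2*c - 15) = (c - 5)*(c - 2)*(c + 2)*(c + 3)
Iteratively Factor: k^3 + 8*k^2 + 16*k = (k)*(k^2 + 8*k + 16) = k*(k + 4)*(k + 4)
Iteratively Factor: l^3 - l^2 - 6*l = (l + 2)*(l^2 - 3*l) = (l - 3)*(l + 2)*(l)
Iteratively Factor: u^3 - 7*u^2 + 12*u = (u - 4)*(u^2 - 3*u) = (u - 4)*(u - 3)*(u)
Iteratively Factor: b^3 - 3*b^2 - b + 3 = (b - 3)*(b^2 - 1) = (b - 3)*(b + 1)*(b - 1)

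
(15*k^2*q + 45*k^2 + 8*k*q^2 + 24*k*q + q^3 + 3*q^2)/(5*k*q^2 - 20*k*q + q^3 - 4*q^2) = (3*k*q + 9*k + q^2 + 3*q)/(q*(q - 4))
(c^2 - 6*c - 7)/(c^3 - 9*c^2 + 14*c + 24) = (c - 7)/(c^2 - 10*c + 24)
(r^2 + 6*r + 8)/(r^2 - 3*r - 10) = (r + 4)/(r - 5)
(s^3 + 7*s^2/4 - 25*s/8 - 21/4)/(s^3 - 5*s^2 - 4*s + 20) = (s^2 - s/4 - 21/8)/(s^2 - 7*s + 10)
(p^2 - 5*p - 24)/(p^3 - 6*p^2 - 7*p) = (-p^2 + 5*p + 24)/(p*(-p^2 + 6*p + 7))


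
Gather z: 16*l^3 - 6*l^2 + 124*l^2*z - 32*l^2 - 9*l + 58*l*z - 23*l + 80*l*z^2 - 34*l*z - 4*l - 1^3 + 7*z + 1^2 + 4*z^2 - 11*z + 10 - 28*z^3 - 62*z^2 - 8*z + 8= 16*l^3 - 38*l^2 - 36*l - 28*z^3 + z^2*(80*l - 58) + z*(124*l^2 + 24*l - 12) + 18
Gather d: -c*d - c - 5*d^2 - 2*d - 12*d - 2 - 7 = -c - 5*d^2 + d*(-c - 14) - 9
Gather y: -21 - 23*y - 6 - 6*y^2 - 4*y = -6*y^2 - 27*y - 27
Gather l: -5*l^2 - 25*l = -5*l^2 - 25*l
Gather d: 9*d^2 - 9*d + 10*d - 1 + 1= 9*d^2 + d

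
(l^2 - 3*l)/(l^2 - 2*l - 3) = l/(l + 1)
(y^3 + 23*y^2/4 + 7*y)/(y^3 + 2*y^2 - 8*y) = (y + 7/4)/(y - 2)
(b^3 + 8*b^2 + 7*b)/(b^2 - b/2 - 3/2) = 2*b*(b + 7)/(2*b - 3)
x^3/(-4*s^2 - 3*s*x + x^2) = x^3/(-4*s^2 - 3*s*x + x^2)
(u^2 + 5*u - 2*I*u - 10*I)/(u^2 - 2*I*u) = (u + 5)/u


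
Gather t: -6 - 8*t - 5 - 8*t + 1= -16*t - 10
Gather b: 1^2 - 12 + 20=9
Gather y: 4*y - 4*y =0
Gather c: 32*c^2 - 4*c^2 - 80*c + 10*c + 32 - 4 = 28*c^2 - 70*c + 28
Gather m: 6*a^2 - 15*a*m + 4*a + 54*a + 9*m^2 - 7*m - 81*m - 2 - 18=6*a^2 + 58*a + 9*m^2 + m*(-15*a - 88) - 20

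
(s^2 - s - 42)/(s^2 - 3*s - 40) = (-s^2 + s + 42)/(-s^2 + 3*s + 40)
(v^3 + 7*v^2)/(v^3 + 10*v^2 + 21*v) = v/(v + 3)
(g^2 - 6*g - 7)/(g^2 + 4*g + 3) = (g - 7)/(g + 3)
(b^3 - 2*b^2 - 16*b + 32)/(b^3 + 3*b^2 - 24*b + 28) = (b^2 - 16)/(b^2 + 5*b - 14)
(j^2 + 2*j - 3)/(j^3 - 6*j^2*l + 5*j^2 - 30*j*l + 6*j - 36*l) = (j - 1)/(j^2 - 6*j*l + 2*j - 12*l)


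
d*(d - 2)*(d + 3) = d^3 + d^2 - 6*d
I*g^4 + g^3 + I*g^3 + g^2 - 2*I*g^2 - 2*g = g*(g - 1)*(g + 2)*(I*g + 1)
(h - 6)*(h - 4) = h^2 - 10*h + 24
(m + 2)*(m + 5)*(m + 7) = m^3 + 14*m^2 + 59*m + 70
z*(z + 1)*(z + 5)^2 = z^4 + 11*z^3 + 35*z^2 + 25*z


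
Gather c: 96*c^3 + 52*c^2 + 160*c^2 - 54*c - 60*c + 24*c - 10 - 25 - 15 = 96*c^3 + 212*c^2 - 90*c - 50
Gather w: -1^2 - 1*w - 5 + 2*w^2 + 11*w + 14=2*w^2 + 10*w + 8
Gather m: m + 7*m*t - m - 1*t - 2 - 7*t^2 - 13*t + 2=7*m*t - 7*t^2 - 14*t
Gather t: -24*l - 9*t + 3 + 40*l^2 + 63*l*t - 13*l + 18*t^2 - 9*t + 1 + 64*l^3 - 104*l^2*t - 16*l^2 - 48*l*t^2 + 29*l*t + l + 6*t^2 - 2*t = 64*l^3 + 24*l^2 - 36*l + t^2*(24 - 48*l) + t*(-104*l^2 + 92*l - 20) + 4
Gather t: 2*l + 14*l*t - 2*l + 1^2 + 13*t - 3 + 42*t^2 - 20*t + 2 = 42*t^2 + t*(14*l - 7)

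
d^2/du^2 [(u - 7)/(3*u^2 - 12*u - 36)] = 2*((11 - 3*u)*(-u^2 + 4*u + 12) - 4*(u - 7)*(u - 2)^2)/(3*(-u^2 + 4*u + 12)^3)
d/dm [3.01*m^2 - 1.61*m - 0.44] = 6.02*m - 1.61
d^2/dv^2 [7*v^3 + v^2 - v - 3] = 42*v + 2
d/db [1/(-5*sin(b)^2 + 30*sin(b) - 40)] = 2*(sin(b) - 3)*cos(b)/(5*(sin(b)^2 - 6*sin(b) + 8)^2)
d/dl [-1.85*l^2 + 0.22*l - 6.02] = 0.22 - 3.7*l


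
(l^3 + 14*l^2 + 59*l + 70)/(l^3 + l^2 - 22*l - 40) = (l^2 + 12*l + 35)/(l^2 - l - 20)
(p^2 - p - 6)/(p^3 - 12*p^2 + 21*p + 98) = (p - 3)/(p^2 - 14*p + 49)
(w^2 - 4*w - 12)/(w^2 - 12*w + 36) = (w + 2)/(w - 6)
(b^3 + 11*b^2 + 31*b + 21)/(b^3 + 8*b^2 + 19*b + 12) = (b + 7)/(b + 4)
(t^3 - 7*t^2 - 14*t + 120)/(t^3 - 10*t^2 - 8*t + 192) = (t - 5)/(t - 8)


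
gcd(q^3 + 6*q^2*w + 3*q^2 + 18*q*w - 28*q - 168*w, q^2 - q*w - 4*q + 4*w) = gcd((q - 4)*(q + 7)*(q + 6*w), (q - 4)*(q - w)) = q - 4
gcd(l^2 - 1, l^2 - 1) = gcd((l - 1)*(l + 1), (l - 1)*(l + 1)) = l^2 - 1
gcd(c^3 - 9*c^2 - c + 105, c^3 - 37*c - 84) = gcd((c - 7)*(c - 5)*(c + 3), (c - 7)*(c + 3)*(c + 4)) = c^2 - 4*c - 21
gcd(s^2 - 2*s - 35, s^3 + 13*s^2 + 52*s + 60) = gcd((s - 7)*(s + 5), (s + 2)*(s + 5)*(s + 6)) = s + 5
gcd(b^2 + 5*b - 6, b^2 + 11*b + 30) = b + 6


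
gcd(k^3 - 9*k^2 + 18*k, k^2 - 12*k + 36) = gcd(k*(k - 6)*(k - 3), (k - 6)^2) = k - 6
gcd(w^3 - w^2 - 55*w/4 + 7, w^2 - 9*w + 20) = w - 4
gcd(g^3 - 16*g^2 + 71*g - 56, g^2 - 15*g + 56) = g^2 - 15*g + 56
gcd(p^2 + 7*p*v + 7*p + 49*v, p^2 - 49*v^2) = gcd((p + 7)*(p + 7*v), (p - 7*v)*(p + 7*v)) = p + 7*v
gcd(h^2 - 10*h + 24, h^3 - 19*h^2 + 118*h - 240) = h - 6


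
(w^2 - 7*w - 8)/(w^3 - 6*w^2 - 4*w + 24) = (w^2 - 7*w - 8)/(w^3 - 6*w^2 - 4*w + 24)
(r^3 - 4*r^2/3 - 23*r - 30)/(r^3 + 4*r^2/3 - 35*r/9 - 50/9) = 3*(r^2 - 3*r - 18)/(3*r^2 - r - 10)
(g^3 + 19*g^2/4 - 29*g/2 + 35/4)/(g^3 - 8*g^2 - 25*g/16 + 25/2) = 4*(g^2 + 6*g - 7)/(4*g^2 - 27*g - 40)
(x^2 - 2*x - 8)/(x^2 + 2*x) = (x - 4)/x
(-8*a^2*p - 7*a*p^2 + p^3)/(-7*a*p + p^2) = (8*a^2 + 7*a*p - p^2)/(7*a - p)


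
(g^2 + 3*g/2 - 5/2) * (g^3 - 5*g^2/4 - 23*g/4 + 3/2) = g^5 + g^4/4 - 81*g^3/8 - 4*g^2 + 133*g/8 - 15/4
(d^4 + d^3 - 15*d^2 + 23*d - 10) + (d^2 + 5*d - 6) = d^4 + d^3 - 14*d^2 + 28*d - 16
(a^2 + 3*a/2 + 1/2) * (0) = 0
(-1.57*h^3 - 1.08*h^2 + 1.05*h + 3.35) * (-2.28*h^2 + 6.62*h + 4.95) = 3.5796*h^5 - 7.931*h^4 - 17.3151*h^3 - 6.033*h^2 + 27.3745*h + 16.5825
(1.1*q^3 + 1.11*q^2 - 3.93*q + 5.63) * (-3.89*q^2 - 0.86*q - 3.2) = -4.279*q^5 - 5.2639*q^4 + 10.8131*q^3 - 22.0729*q^2 + 7.7342*q - 18.016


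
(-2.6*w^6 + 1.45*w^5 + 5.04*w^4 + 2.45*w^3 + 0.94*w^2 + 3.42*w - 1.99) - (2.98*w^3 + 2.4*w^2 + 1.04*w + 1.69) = -2.6*w^6 + 1.45*w^5 + 5.04*w^4 - 0.53*w^3 - 1.46*w^2 + 2.38*w - 3.68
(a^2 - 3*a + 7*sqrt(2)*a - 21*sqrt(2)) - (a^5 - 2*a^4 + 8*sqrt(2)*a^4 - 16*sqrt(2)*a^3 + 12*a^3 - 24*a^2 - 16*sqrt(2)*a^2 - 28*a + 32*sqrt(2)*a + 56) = -a^5 - 8*sqrt(2)*a^4 + 2*a^4 - 12*a^3 + 16*sqrt(2)*a^3 + 16*sqrt(2)*a^2 + 25*a^2 - 25*sqrt(2)*a + 25*a - 56 - 21*sqrt(2)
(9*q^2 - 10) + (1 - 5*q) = 9*q^2 - 5*q - 9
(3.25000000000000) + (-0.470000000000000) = 2.78000000000000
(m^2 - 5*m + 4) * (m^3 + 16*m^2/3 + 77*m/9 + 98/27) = m^5 + m^4/3 - 127*m^3/9 - 481*m^2/27 + 434*m/27 + 392/27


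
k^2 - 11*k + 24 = (k - 8)*(k - 3)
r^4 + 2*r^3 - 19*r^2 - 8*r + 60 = (r - 3)*(r - 2)*(r + 2)*(r + 5)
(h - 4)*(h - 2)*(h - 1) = h^3 - 7*h^2 + 14*h - 8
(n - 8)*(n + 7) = n^2 - n - 56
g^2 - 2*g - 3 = (g - 3)*(g + 1)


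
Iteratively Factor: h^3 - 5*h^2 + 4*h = (h - 1)*(h^2 - 4*h) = (h - 4)*(h - 1)*(h)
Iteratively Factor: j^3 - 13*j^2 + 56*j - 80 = (j - 4)*(j^2 - 9*j + 20) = (j - 5)*(j - 4)*(j - 4)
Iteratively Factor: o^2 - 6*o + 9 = (o - 3)*(o - 3)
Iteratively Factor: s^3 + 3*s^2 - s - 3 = (s - 1)*(s^2 + 4*s + 3) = (s - 1)*(s + 3)*(s + 1)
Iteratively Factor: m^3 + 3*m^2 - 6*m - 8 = (m - 2)*(m^2 + 5*m + 4) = (m - 2)*(m + 1)*(m + 4)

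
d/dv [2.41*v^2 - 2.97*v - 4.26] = 4.82*v - 2.97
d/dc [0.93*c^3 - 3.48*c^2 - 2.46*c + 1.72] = 2.79*c^2 - 6.96*c - 2.46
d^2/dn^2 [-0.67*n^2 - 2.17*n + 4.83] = -1.34000000000000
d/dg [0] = 0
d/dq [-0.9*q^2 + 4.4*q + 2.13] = 4.4 - 1.8*q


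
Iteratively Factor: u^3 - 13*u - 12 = (u + 1)*(u^2 - u - 12) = (u - 4)*(u + 1)*(u + 3)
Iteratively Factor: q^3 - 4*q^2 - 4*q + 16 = (q - 4)*(q^2 - 4) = (q - 4)*(q + 2)*(q - 2)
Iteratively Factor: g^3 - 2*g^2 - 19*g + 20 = (g + 4)*(g^2 - 6*g + 5) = (g - 1)*(g + 4)*(g - 5)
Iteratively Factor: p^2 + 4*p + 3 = (p + 3)*(p + 1)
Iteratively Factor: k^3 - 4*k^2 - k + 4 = (k + 1)*(k^2 - 5*k + 4) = (k - 1)*(k + 1)*(k - 4)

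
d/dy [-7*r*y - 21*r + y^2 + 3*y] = -7*r + 2*y + 3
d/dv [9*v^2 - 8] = 18*v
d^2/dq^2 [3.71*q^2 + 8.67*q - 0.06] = 7.42000000000000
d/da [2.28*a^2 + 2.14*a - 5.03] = 4.56*a + 2.14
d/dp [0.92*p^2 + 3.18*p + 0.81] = 1.84*p + 3.18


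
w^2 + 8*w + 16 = (w + 4)^2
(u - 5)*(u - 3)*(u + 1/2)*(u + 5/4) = u^4 - 25*u^3/4 + 13*u^2/8 + 85*u/4 + 75/8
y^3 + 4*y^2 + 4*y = y*(y + 2)^2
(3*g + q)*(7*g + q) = 21*g^2 + 10*g*q + q^2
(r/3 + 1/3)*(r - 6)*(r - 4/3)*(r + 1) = r^4/3 - 16*r^3/9 - 17*r^2/9 + 26*r/9 + 8/3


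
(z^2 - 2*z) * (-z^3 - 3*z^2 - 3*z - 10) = -z^5 - z^4 + 3*z^3 - 4*z^2 + 20*z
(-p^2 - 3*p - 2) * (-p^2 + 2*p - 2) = p^4 + p^3 - 2*p^2 + 2*p + 4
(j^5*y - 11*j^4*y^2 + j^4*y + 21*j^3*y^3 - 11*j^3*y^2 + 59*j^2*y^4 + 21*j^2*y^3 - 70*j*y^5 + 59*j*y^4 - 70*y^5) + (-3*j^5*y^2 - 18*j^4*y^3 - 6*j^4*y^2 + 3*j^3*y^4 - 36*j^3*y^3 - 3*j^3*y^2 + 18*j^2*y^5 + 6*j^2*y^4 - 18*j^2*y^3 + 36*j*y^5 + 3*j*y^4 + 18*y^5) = -3*j^5*y^2 + j^5*y - 18*j^4*y^3 - 17*j^4*y^2 + j^4*y + 3*j^3*y^4 - 15*j^3*y^3 - 14*j^3*y^2 + 18*j^2*y^5 + 65*j^2*y^4 + 3*j^2*y^3 - 34*j*y^5 + 62*j*y^4 - 52*y^5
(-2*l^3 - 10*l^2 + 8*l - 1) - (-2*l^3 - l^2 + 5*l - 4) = -9*l^2 + 3*l + 3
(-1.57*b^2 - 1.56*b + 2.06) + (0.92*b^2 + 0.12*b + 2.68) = -0.65*b^2 - 1.44*b + 4.74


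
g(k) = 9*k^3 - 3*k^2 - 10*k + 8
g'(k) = 27*k^2 - 6*k - 10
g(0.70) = 2.62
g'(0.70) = -0.97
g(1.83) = 34.81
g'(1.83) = 69.44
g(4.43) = 687.27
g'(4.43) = 493.29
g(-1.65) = -24.10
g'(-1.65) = 73.41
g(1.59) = 20.69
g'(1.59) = 48.72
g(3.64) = 365.91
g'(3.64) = 325.90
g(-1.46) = -11.80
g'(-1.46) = 56.31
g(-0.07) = 8.68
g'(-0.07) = -9.45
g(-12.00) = -15856.00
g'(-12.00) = 3950.00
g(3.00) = 194.00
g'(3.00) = 215.00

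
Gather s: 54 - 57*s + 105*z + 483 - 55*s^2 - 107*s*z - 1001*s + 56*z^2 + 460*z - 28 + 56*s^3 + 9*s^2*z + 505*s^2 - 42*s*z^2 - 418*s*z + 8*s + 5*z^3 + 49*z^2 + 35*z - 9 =56*s^3 + s^2*(9*z + 450) + s*(-42*z^2 - 525*z - 1050) + 5*z^3 + 105*z^2 + 600*z + 500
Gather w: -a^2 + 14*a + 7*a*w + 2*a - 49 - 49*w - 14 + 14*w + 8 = -a^2 + 16*a + w*(7*a - 35) - 55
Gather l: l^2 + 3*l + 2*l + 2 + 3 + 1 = l^2 + 5*l + 6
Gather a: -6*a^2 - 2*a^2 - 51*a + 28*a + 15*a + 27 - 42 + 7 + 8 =-8*a^2 - 8*a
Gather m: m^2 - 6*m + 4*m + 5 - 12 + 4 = m^2 - 2*m - 3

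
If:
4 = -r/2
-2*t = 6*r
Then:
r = -8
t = 24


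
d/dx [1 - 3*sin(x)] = -3*cos(x)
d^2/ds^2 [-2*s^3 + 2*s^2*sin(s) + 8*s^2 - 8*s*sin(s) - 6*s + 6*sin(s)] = -2*s^2*sin(s) + 8*sqrt(2)*s*sin(s + pi/4) - 12*s - 2*sin(s) - 16*cos(s) + 16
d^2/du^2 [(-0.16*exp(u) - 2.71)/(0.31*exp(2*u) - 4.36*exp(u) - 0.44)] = (-0.015376*exp(4*u) - 1.25798*exp(3*u) + 10.857564*exp(2*u) - 52.687648*exp(u) + 5.167888)*exp(u)/(0.029791*exp(6*u) - 1.256988*exp(5*u) + 17.552076*exp(4*u) - 79.313632*exp(3*u) - 24.912624*exp(2*u) - 2.532288*exp(u) - 0.085184)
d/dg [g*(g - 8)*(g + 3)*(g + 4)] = 4*g^3 - 3*g^2 - 88*g - 96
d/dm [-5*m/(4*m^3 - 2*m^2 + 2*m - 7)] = 5*(8*m^3 - 2*m^2 + 7)/(16*m^6 - 16*m^5 + 20*m^4 - 64*m^3 + 32*m^2 - 28*m + 49)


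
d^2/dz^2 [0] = 0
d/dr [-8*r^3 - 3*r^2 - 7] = 6*r*(-4*r - 1)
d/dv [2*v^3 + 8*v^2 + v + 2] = 6*v^2 + 16*v + 1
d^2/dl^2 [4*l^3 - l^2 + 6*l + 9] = 24*l - 2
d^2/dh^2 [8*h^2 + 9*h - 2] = 16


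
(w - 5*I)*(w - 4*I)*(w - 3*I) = w^3 - 12*I*w^2 - 47*w + 60*I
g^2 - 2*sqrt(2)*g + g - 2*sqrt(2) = (g + 1)*(g - 2*sqrt(2))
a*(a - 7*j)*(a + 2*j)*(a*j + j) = a^4*j - 5*a^3*j^2 + a^3*j - 14*a^2*j^3 - 5*a^2*j^2 - 14*a*j^3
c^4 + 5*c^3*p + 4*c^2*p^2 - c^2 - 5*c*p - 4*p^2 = (c - 1)*(c + 1)*(c + p)*(c + 4*p)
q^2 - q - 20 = (q - 5)*(q + 4)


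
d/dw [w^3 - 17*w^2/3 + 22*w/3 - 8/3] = 3*w^2 - 34*w/3 + 22/3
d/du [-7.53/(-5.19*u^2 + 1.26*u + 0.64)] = (9.4878 - 78.1614*u)/(-5.19*u^2 + 1.26*u + 0.64)^2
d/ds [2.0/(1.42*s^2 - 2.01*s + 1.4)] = (4.02 - 5.68*s)/(1.42*s^2 - 2.01*s + 1.4)^2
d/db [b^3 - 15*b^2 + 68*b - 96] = 3*b^2 - 30*b + 68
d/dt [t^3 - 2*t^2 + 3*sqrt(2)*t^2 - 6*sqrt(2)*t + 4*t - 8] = 3*t^2 - 4*t + 6*sqrt(2)*t - 6*sqrt(2) + 4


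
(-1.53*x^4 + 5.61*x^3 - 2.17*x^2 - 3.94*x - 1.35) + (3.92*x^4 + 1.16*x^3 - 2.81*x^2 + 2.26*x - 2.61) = 2.39*x^4 + 6.77*x^3 - 4.98*x^2 - 1.68*x - 3.96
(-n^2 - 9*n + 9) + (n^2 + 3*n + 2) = 11 - 6*n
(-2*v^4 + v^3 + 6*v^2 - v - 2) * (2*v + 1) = -4*v^5 + 13*v^3 + 4*v^2 - 5*v - 2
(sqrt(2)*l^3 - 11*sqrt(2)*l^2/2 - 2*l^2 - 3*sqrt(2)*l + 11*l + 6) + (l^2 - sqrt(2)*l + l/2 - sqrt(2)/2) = sqrt(2)*l^3 - 11*sqrt(2)*l^2/2 - l^2 - 4*sqrt(2)*l + 23*l/2 - sqrt(2)/2 + 6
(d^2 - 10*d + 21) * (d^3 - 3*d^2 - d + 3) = d^5 - 13*d^4 + 50*d^3 - 50*d^2 - 51*d + 63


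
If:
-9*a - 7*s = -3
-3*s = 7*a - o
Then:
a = 1/3 - 7*s/9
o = 7/3 - 22*s/9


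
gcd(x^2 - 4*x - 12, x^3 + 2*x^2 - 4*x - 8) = x + 2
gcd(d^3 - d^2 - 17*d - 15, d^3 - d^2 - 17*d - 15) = d^3 - d^2 - 17*d - 15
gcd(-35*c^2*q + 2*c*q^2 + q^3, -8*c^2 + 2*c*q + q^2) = 1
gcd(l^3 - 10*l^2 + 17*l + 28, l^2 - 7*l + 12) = l - 4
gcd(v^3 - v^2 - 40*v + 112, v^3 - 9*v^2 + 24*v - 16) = v^2 - 8*v + 16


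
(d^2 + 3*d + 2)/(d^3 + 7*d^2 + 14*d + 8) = 1/(d + 4)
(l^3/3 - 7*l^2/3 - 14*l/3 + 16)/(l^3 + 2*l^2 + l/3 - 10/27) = 9*(l^3 - 7*l^2 - 14*l + 48)/(27*l^3 + 54*l^2 + 9*l - 10)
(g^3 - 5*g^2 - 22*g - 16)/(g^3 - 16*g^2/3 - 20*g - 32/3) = 3*(g + 1)/(3*g + 2)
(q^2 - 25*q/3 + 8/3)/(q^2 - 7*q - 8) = (q - 1/3)/(q + 1)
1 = 1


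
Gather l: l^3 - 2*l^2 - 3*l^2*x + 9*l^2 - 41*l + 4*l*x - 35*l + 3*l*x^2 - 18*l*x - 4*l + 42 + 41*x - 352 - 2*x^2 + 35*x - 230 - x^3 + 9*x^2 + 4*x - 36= l^3 + l^2*(7 - 3*x) + l*(3*x^2 - 14*x - 80) - x^3 + 7*x^2 + 80*x - 576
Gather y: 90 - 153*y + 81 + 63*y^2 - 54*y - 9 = 63*y^2 - 207*y + 162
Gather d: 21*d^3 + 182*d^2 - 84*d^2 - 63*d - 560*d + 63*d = 21*d^3 + 98*d^2 - 560*d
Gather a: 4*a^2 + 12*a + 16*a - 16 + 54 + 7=4*a^2 + 28*a + 45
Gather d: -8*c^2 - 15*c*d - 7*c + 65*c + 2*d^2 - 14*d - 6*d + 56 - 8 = -8*c^2 + 58*c + 2*d^2 + d*(-15*c - 20) + 48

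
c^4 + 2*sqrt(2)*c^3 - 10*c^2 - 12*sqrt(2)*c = c*(c - 2*sqrt(2))*(c + sqrt(2))*(c + 3*sqrt(2))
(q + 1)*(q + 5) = q^2 + 6*q + 5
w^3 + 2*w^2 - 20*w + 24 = (w - 2)^2*(w + 6)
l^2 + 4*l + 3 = (l + 1)*(l + 3)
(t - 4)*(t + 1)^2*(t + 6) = t^4 + 4*t^3 - 19*t^2 - 46*t - 24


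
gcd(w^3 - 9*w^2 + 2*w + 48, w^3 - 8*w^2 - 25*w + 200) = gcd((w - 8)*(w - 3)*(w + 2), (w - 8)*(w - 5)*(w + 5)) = w - 8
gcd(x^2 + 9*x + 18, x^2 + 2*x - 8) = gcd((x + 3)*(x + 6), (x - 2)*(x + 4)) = 1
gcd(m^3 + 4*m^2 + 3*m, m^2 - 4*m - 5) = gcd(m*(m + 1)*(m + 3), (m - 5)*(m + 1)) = m + 1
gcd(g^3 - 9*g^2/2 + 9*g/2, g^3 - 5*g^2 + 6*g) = g^2 - 3*g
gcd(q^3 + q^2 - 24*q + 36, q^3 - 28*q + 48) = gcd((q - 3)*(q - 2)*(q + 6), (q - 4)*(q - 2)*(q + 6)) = q^2 + 4*q - 12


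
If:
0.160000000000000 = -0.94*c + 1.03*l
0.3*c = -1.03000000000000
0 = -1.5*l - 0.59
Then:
No Solution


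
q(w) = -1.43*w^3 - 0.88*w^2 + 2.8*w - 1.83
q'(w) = -4.29*w^2 - 1.76*w + 2.8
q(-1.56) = -2.91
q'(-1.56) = -4.89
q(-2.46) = 7.24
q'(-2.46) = -18.83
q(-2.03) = 0.82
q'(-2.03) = -11.31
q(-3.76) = 51.22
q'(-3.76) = -51.23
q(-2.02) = 0.71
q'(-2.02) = -11.15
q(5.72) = -282.23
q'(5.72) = -147.63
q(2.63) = -26.57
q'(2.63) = -31.50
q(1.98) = -10.84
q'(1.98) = -17.50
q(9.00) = -1090.38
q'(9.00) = -360.53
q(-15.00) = 4584.42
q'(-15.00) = -936.05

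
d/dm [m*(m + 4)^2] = (m + 4)*(3*m + 4)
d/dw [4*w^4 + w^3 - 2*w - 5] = 16*w^3 + 3*w^2 - 2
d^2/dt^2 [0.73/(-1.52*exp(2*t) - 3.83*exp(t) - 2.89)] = (-0.73*(3.04*exp(t) + 3.83)*(6.08*exp(t) + 7.66)*exp(t) + (4.4384*exp(t) + 2.7959)*(1.52*exp(2*t) + 3.83*exp(t) + 2.89))*exp(t)/(1.52*exp(2*t) + 3.83*exp(t) + 2.89)^3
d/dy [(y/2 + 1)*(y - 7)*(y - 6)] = 3*y^2/2 - 11*y + 8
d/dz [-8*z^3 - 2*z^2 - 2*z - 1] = -24*z^2 - 4*z - 2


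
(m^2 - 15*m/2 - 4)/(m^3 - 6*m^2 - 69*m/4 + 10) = 2*(2*m + 1)/(4*m^2 + 8*m - 5)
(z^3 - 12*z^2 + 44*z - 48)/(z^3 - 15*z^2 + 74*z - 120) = (z - 2)/(z - 5)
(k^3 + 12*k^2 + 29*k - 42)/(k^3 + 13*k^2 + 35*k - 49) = (k + 6)/(k + 7)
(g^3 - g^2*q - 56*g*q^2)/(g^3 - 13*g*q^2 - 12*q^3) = g*(-g^2 + g*q + 56*q^2)/(-g^3 + 13*g*q^2 + 12*q^3)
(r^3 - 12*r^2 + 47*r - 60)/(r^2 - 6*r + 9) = (r^2 - 9*r + 20)/(r - 3)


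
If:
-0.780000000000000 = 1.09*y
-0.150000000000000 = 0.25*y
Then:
No Solution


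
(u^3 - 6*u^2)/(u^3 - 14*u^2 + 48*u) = u/(u - 8)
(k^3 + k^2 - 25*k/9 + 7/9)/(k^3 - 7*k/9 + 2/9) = (3*k^2 + 4*k - 7)/(3*k^2 + k - 2)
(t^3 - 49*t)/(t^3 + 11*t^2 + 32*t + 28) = t*(t - 7)/(t^2 + 4*t + 4)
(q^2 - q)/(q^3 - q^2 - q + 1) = q/(q^2 - 1)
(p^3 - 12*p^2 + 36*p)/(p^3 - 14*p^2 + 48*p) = (p - 6)/(p - 8)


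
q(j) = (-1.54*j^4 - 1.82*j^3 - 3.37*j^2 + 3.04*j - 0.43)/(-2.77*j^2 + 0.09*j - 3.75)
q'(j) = (5.54*j - 0.09)*(-1.54*j^4 - 1.82*j^3 - 3.37*j^2 + 3.04*j - 0.43)/(-2.77*j^2 + 0.09*j - 3.75)^2 + (-6.16*j^3 - 5.46*j^2 - 6.74*j + 3.04)/(-2.77*j^2 + 0.09*j - 3.75) = (8.5316*j^5 + 4.6256*j^4 + 22.7724*j^3 + 28.5925*j^2 + 22.8928*j - 11.3613)/(7.6729*j^4 - 0.4986*j^3 + 20.7831*j^2 - 0.675*j + 14.0625)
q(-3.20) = 4.52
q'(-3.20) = -2.78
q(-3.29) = 4.78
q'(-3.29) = -2.88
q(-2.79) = 3.48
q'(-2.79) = -2.31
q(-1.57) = 1.48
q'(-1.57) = -1.03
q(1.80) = 2.60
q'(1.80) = 2.95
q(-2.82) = 3.55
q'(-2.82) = -2.34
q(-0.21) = 0.31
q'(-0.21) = -1.00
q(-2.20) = 2.31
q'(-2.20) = -1.65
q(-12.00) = 72.60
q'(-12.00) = -12.66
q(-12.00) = 72.60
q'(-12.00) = -12.66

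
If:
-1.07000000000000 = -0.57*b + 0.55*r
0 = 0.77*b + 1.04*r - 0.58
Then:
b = 1.41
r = -0.49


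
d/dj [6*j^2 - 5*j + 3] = 12*j - 5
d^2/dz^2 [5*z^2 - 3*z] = 10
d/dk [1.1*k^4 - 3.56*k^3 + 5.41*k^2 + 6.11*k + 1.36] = 4.4*k^3 - 10.68*k^2 + 10.82*k + 6.11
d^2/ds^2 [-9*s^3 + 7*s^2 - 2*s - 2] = 14 - 54*s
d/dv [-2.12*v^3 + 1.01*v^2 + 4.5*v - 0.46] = -6.36*v^2 + 2.02*v + 4.5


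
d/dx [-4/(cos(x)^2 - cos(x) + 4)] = 4*(1 - 2*cos(x))*sin(x)/(sin(x)^2 + cos(x) - 5)^2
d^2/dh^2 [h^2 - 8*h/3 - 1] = 2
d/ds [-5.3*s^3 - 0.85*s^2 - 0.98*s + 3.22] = -15.9*s^2 - 1.7*s - 0.98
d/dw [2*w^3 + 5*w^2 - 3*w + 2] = 6*w^2 + 10*w - 3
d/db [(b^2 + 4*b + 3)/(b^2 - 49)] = 4*(-b^2 - 26*b - 49)/(b^4 - 98*b^2 + 2401)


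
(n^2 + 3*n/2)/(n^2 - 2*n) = (n + 3/2)/(n - 2)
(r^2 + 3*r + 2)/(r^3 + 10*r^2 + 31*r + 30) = (r + 1)/(r^2 + 8*r + 15)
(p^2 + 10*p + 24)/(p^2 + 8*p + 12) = (p + 4)/(p + 2)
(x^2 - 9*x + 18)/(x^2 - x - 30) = (x - 3)/(x + 5)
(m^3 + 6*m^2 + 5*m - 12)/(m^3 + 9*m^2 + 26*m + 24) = (m - 1)/(m + 2)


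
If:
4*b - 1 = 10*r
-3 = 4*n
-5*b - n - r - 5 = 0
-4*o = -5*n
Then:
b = -83/108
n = -3/4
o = -15/16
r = -11/27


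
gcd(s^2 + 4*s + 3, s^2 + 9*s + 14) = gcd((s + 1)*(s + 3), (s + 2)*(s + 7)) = 1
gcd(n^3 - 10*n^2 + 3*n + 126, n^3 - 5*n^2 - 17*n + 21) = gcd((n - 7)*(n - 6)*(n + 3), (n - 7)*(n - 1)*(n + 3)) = n^2 - 4*n - 21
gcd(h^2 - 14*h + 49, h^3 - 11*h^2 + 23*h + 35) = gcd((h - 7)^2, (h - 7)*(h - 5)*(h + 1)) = h - 7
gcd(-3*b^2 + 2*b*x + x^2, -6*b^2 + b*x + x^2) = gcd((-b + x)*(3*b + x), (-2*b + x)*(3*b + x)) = 3*b + x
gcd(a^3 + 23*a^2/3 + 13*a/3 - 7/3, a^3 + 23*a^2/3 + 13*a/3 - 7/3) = a^3 + 23*a^2/3 + 13*a/3 - 7/3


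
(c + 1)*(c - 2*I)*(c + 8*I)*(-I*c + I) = -I*c^4 + 6*c^3 - 15*I*c^2 - 6*c + 16*I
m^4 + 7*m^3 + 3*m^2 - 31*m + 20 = (m - 1)^2*(m + 4)*(m + 5)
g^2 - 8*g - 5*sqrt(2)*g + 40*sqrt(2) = (g - 8)*(g - 5*sqrt(2))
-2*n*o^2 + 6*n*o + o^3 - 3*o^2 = o*(-2*n + o)*(o - 3)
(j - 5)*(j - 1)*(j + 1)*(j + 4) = j^4 - j^3 - 21*j^2 + j + 20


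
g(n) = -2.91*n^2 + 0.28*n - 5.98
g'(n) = 0.28 - 5.82*n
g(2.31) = -20.86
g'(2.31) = -13.16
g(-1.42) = -12.25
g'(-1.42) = 8.54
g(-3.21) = -36.86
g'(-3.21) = 18.96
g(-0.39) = -6.53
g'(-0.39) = 2.55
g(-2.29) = -21.88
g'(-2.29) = 13.61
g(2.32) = -20.99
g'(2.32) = -13.22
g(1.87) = -15.63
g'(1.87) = -10.60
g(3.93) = -49.82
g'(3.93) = -22.59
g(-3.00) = -33.01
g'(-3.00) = 17.74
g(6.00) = -109.06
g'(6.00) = -34.64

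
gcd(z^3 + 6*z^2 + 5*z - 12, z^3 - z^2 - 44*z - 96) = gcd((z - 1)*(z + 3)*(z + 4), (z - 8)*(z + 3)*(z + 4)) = z^2 + 7*z + 12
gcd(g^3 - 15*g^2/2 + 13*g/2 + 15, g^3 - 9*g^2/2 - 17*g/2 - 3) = g^2 - 5*g - 6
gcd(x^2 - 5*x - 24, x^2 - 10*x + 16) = x - 8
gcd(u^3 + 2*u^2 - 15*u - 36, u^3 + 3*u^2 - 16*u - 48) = u^2 - u - 12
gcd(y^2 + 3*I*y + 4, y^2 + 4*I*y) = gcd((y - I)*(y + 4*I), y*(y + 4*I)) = y + 4*I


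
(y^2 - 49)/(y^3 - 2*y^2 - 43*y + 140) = (y - 7)/(y^2 - 9*y + 20)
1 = 1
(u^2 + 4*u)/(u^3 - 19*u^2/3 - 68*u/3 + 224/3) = 3*u/(3*u^2 - 31*u + 56)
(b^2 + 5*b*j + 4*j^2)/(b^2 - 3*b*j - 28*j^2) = (b + j)/(b - 7*j)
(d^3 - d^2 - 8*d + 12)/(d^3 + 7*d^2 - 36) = (d - 2)/(d + 6)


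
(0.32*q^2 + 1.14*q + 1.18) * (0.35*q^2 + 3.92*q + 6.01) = 0.112*q^4 + 1.6534*q^3 + 6.805*q^2 + 11.477*q + 7.0918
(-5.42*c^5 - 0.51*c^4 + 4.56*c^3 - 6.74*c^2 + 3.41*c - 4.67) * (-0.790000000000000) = 4.2818*c^5 + 0.4029*c^4 - 3.6024*c^3 + 5.3246*c^2 - 2.6939*c + 3.6893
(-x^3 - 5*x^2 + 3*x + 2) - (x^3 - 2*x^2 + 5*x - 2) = -2*x^3 - 3*x^2 - 2*x + 4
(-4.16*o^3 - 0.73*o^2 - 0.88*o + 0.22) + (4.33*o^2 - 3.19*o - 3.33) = -4.16*o^3 + 3.6*o^2 - 4.07*o - 3.11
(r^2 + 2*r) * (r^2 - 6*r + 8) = r^4 - 4*r^3 - 4*r^2 + 16*r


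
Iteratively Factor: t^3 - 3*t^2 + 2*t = (t - 2)*(t^2 - t) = (t - 2)*(t - 1)*(t)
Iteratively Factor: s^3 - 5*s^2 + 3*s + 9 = (s + 1)*(s^2 - 6*s + 9) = (s - 3)*(s + 1)*(s - 3)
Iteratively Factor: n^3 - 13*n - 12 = (n + 3)*(n^2 - 3*n - 4) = (n - 4)*(n + 3)*(n + 1)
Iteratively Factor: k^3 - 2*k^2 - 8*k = (k)*(k^2 - 2*k - 8) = k*(k + 2)*(k - 4)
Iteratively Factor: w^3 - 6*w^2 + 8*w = (w - 2)*(w^2 - 4*w) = w*(w - 2)*(w - 4)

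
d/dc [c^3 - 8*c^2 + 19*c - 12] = 3*c^2 - 16*c + 19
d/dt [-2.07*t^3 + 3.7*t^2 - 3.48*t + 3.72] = -6.21*t^2 + 7.4*t - 3.48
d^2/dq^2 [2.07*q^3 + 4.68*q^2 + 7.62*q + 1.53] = 12.42*q + 9.36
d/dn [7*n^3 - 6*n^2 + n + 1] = 21*n^2 - 12*n + 1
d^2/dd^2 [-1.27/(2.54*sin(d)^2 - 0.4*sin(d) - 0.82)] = (-32.774128*sin(d)^4 + 3.87096*sin(d)^3 + 38.377368*sin(d)^2 - 7.32536*sin(d) + 5.696712)/(-2.54*sin(d)^2 + 0.4*sin(d) + 0.82)^3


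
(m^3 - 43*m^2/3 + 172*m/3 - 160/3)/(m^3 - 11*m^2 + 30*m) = (3*m^2 - 28*m + 32)/(3*m*(m - 6))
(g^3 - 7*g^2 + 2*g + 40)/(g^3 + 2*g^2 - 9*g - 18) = (g^2 - 9*g + 20)/(g^2 - 9)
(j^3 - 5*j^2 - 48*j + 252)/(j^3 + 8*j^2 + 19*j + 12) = (j^3 - 5*j^2 - 48*j + 252)/(j^3 + 8*j^2 + 19*j + 12)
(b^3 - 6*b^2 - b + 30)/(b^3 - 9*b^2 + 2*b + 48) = (b - 5)/(b - 8)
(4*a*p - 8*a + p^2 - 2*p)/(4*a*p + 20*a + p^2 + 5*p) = (p - 2)/(p + 5)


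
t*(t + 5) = t^2 + 5*t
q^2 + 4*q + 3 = (q + 1)*(q + 3)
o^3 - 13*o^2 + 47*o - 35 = (o - 7)*(o - 5)*(o - 1)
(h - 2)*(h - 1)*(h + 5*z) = h^3 + 5*h^2*z - 3*h^2 - 15*h*z + 2*h + 10*z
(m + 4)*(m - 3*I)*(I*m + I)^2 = -m^4 - 6*m^3 + 3*I*m^3 - 9*m^2 + 18*I*m^2 - 4*m + 27*I*m + 12*I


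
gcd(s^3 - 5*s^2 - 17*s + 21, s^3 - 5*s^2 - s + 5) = s - 1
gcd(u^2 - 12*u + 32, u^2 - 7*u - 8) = u - 8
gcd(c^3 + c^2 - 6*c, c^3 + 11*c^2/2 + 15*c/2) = c^2 + 3*c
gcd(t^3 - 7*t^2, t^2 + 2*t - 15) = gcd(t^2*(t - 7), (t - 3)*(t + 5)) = 1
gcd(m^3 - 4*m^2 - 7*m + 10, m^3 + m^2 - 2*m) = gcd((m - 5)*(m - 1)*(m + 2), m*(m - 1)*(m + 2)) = m^2 + m - 2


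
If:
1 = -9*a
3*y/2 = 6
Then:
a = -1/9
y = 4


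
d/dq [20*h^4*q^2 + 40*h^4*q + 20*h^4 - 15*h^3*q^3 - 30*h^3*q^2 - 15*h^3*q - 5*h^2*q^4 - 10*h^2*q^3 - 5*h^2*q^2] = h^2*(40*h^2*q + 40*h^2 - 45*h*q^2 - 60*h*q - 15*h - 20*q^3 - 30*q^2 - 10*q)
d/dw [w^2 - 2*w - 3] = 2*w - 2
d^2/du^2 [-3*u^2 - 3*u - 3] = -6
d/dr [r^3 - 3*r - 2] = 3*r^2 - 3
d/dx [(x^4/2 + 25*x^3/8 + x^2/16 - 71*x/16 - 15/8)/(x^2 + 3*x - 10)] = (8*x^5 + 61*x^4 - 10*x^3 - 713*x^2 + 20*x + 400)/(8*(x^4 + 6*x^3 - 11*x^2 - 60*x + 100))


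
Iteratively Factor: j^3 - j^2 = (j - 1)*(j^2) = j*(j - 1)*(j)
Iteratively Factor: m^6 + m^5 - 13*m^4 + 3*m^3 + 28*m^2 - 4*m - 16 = (m - 2)*(m^5 + 3*m^4 - 7*m^3 - 11*m^2 + 6*m + 8) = (m - 2)*(m - 1)*(m^4 + 4*m^3 - 3*m^2 - 14*m - 8) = (m - 2)*(m - 1)*(m + 1)*(m^3 + 3*m^2 - 6*m - 8) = (m - 2)^2*(m - 1)*(m + 1)*(m^2 + 5*m + 4) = (m - 2)^2*(m - 1)*(m + 1)*(m + 4)*(m + 1)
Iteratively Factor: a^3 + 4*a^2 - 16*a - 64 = (a + 4)*(a^2 - 16) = (a - 4)*(a + 4)*(a + 4)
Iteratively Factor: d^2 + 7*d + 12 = (d + 4)*(d + 3)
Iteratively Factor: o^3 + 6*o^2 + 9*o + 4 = (o + 4)*(o^2 + 2*o + 1) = (o + 1)*(o + 4)*(o + 1)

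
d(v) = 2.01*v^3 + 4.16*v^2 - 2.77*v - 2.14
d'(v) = 6.03*v^2 + 8.32*v - 2.77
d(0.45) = -2.36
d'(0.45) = 2.20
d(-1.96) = 4.14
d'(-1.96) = 4.09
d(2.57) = 52.34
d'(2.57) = 58.44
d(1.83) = 19.04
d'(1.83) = 32.65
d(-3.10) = -13.46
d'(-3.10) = 29.39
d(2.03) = 26.19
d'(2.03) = 38.97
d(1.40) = 7.65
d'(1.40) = 20.70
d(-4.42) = -82.19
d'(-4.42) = 78.26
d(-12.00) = -2843.14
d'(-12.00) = 765.71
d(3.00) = 81.26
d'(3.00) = 76.46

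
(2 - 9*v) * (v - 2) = -9*v^2 + 20*v - 4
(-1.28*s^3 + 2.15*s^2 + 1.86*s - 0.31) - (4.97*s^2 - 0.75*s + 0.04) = -1.28*s^3 - 2.82*s^2 + 2.61*s - 0.35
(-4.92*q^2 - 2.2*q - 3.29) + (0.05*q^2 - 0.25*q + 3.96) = -4.87*q^2 - 2.45*q + 0.67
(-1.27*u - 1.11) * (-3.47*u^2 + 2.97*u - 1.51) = 4.4069*u^3 + 0.0798000000000001*u^2 - 1.379*u + 1.6761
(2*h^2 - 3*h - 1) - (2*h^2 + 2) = -3*h - 3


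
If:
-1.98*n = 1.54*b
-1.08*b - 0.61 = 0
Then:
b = -0.56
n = 0.44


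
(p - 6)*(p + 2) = p^2 - 4*p - 12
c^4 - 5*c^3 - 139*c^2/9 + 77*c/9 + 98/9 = (c - 7)*(c - 1)*(c + 2/3)*(c + 7/3)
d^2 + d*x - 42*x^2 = (d - 6*x)*(d + 7*x)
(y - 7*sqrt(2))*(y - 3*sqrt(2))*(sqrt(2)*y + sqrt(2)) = sqrt(2)*y^3 - 20*y^2 + sqrt(2)*y^2 - 20*y + 42*sqrt(2)*y + 42*sqrt(2)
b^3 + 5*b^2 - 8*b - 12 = (b - 2)*(b + 1)*(b + 6)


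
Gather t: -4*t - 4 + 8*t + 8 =4*t + 4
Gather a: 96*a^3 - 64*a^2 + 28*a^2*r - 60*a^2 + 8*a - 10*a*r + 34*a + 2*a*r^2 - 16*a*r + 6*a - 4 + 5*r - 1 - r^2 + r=96*a^3 + a^2*(28*r - 124) + a*(2*r^2 - 26*r + 48) - r^2 + 6*r - 5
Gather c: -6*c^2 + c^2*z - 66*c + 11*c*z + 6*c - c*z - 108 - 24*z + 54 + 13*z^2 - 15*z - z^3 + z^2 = c^2*(z - 6) + c*(10*z - 60) - z^3 + 14*z^2 - 39*z - 54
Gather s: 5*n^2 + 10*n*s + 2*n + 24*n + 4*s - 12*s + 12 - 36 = 5*n^2 + 26*n + s*(10*n - 8) - 24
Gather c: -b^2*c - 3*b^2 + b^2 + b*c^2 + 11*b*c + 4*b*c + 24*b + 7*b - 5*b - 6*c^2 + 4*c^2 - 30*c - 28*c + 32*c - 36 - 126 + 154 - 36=-2*b^2 + 26*b + c^2*(b - 2) + c*(-b^2 + 15*b - 26) - 44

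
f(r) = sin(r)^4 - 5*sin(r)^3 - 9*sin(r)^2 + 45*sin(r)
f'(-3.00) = -46.76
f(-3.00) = -6.52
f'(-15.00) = -37.42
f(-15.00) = -31.52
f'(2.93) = -39.69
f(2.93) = 9.01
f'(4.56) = -6.72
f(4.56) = -47.49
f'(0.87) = 15.65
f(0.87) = 27.25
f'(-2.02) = -20.03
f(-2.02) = -43.53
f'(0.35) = 34.97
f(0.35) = 14.18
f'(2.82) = -35.99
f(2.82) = 13.18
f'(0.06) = 43.79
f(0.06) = 2.66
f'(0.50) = 29.28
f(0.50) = 19.01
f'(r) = 4*sin(r)^3*cos(r) - 15*sin(r)^2*cos(r) - 18*sin(r)*cos(r) + 45*cos(r)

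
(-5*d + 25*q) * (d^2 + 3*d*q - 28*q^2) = -5*d^3 + 10*d^2*q + 215*d*q^2 - 700*q^3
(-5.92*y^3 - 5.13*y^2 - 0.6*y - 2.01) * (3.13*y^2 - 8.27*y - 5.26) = -18.5296*y^5 + 32.9015*y^4 + 71.6863*y^3 + 25.6545*y^2 + 19.7787*y + 10.5726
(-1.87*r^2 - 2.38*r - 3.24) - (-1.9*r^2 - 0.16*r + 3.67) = 0.0299999999999998*r^2 - 2.22*r - 6.91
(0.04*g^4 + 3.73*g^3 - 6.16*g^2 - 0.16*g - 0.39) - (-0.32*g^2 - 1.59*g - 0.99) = 0.04*g^4 + 3.73*g^3 - 5.84*g^2 + 1.43*g + 0.6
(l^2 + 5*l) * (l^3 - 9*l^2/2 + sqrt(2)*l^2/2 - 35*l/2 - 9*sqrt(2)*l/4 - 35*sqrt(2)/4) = l^5 + l^4/2 + sqrt(2)*l^4/2 - 40*l^3 + sqrt(2)*l^3/4 - 175*l^2/2 - 20*sqrt(2)*l^2 - 175*sqrt(2)*l/4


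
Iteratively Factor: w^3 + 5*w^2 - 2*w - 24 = (w + 4)*(w^2 + w - 6) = (w - 2)*(w + 4)*(w + 3)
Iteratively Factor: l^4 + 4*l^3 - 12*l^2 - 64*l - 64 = (l + 2)*(l^3 + 2*l^2 - 16*l - 32) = (l - 4)*(l + 2)*(l^2 + 6*l + 8) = (l - 4)*(l + 2)*(l + 4)*(l + 2)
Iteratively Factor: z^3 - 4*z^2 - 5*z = (z + 1)*(z^2 - 5*z) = z*(z + 1)*(z - 5)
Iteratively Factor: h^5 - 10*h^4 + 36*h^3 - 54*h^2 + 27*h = (h)*(h^4 - 10*h^3 + 36*h^2 - 54*h + 27) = h*(h - 3)*(h^3 - 7*h^2 + 15*h - 9) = h*(h - 3)^2*(h^2 - 4*h + 3) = h*(h - 3)^3*(h - 1)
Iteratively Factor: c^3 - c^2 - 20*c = (c + 4)*(c^2 - 5*c) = c*(c + 4)*(c - 5)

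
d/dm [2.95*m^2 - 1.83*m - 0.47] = 5.9*m - 1.83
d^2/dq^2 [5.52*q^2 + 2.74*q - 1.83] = 11.0400000000000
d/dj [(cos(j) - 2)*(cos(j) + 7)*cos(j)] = (-3*cos(j)^2 - 10*cos(j) + 14)*sin(j)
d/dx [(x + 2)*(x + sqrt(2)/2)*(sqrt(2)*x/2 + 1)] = 3*sqrt(2)*x^2/2 + 2*sqrt(2)*x + 3*x + sqrt(2)/2 + 3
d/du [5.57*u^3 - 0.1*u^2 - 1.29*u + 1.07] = 16.71*u^2 - 0.2*u - 1.29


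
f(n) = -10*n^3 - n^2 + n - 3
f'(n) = -30*n^2 - 2*n + 1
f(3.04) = -290.15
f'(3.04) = -282.33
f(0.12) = -2.91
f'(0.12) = 0.33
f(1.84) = -66.84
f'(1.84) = -104.25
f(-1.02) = 5.55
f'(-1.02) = -28.17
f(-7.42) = 4019.71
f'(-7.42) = -1635.85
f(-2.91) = 232.04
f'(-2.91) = -247.22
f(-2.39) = 125.42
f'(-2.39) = -165.58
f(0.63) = -5.27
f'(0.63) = -12.17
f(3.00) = -279.00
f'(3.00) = -275.00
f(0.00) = -3.00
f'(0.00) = 1.00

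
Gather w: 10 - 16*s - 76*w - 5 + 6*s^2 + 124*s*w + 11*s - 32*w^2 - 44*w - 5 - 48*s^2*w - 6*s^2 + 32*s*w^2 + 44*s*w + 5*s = w^2*(32*s - 32) + w*(-48*s^2 + 168*s - 120)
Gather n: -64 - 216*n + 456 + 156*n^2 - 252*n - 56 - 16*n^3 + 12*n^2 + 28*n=-16*n^3 + 168*n^2 - 440*n + 336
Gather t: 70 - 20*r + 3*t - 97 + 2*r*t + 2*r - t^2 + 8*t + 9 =-18*r - t^2 + t*(2*r + 11) - 18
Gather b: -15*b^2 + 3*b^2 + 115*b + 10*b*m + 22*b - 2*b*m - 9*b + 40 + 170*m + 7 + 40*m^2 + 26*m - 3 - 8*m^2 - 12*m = -12*b^2 + b*(8*m + 128) + 32*m^2 + 184*m + 44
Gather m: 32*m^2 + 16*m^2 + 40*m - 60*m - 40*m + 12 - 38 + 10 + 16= 48*m^2 - 60*m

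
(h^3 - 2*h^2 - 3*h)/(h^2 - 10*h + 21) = h*(h + 1)/(h - 7)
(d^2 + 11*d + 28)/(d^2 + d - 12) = (d + 7)/(d - 3)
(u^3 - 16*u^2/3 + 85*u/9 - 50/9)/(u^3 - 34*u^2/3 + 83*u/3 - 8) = (9*u^3 - 48*u^2 + 85*u - 50)/(3*(3*u^3 - 34*u^2 + 83*u - 24))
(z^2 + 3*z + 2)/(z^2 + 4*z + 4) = (z + 1)/(z + 2)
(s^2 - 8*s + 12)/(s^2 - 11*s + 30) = (s - 2)/(s - 5)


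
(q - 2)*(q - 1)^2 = q^3 - 4*q^2 + 5*q - 2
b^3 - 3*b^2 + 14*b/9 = b*(b - 7/3)*(b - 2/3)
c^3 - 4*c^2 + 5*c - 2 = (c - 2)*(c - 1)^2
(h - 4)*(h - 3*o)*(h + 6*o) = h^3 + 3*h^2*o - 4*h^2 - 18*h*o^2 - 12*h*o + 72*o^2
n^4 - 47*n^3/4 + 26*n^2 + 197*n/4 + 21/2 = (n - 7)*(n - 6)*(n + 1/4)*(n + 1)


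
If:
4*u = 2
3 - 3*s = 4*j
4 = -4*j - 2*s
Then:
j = -9/2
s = 7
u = 1/2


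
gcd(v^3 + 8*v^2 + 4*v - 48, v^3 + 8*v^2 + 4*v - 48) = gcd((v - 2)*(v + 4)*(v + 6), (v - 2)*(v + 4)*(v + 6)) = v^3 + 8*v^2 + 4*v - 48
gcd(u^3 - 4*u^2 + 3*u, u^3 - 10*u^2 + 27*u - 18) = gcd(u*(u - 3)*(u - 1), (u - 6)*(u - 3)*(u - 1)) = u^2 - 4*u + 3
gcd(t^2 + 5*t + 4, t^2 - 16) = t + 4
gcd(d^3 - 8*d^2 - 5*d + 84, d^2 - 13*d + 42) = d - 7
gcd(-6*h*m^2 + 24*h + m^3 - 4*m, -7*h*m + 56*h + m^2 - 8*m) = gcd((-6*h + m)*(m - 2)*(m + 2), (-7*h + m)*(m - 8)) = 1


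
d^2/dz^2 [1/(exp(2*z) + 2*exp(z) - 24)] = 2*(4*(exp(z) + 1)^2*exp(z) - (2*exp(z) + 1)*(exp(2*z) + 2*exp(z) - 24))*exp(z)/(exp(2*z) + 2*exp(z) - 24)^3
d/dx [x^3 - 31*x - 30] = 3*x^2 - 31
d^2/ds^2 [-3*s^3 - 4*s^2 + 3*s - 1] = -18*s - 8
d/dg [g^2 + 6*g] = 2*g + 6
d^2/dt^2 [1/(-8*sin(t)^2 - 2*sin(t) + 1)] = 2*(128*sin(t)^4 + 24*sin(t)^3 - 174*sin(t)^2 - 47*sin(t) - 12)/(8*sin(t)^2 + 2*sin(t) - 1)^3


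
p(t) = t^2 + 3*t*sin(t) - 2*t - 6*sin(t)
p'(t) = 3*t*cos(t) + 2*t + 3*sin(t) - 6*cos(t) - 2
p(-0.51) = 4.96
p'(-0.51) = -11.06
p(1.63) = -1.71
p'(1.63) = 4.32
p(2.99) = 3.41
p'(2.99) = 1.50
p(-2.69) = 18.76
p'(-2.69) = 3.97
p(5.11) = 7.29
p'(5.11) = 9.07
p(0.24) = -1.68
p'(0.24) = -5.94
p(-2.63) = 18.98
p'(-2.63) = 3.38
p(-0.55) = 5.40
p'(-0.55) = -11.19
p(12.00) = 103.90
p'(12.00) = 45.71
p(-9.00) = 112.60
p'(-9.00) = 8.83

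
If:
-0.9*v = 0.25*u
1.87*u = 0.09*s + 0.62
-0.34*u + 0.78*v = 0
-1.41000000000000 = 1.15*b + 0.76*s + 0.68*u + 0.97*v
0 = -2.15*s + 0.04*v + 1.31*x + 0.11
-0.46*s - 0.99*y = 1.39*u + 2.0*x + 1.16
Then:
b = 3.33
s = -6.89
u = 0.00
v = 0.00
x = -11.39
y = 25.04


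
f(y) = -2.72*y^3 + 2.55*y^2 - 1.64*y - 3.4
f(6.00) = -508.96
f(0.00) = -3.40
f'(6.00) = -264.80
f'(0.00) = -1.64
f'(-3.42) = -114.52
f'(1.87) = -20.64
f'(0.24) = -0.89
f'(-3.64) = -128.32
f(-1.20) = 6.94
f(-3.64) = 167.54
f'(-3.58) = -124.48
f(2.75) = -45.19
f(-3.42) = 140.84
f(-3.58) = 159.95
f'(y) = -8.16*y^2 + 5.1*y - 1.64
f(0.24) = -3.68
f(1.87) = -15.34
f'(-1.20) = -19.51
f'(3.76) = -97.83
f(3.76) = -118.10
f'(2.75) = -49.32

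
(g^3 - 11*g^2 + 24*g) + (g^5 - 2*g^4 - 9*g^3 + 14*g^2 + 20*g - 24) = g^5 - 2*g^4 - 8*g^3 + 3*g^2 + 44*g - 24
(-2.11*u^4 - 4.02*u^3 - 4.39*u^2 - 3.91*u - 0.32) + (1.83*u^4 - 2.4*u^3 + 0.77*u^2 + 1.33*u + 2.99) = -0.28*u^4 - 6.42*u^3 - 3.62*u^2 - 2.58*u + 2.67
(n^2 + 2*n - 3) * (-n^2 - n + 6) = -n^4 - 3*n^3 + 7*n^2 + 15*n - 18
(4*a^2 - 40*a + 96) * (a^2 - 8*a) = 4*a^4 - 72*a^3 + 416*a^2 - 768*a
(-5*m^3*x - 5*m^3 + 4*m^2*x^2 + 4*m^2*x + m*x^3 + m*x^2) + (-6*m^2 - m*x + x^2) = -5*m^3*x - 5*m^3 + 4*m^2*x^2 + 4*m^2*x - 6*m^2 + m*x^3 + m*x^2 - m*x + x^2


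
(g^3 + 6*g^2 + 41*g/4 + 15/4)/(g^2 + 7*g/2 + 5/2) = (2*g^2 + 7*g + 3)/(2*(g + 1))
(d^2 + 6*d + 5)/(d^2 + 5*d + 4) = (d + 5)/(d + 4)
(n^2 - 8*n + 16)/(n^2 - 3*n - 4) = (n - 4)/(n + 1)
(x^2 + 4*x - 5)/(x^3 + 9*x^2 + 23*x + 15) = (x - 1)/(x^2 + 4*x + 3)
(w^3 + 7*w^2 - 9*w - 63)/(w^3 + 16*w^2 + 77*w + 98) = (w^2 - 9)/(w^2 + 9*w + 14)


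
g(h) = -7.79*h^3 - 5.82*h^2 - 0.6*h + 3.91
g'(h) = -23.37*h^2 - 11.64*h - 0.6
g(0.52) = 0.93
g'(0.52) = -12.97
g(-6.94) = 2331.61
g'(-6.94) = -1045.40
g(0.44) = 1.86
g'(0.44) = -10.25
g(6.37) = -2249.59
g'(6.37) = -1023.03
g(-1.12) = 8.23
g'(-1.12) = -16.88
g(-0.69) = 4.11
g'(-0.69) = -3.69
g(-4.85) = 758.63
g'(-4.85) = -493.87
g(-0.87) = 5.16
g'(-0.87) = -8.16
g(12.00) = -14302.49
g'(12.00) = -3505.56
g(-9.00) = 5216.80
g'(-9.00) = -1788.81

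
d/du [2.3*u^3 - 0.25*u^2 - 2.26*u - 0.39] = 6.9*u^2 - 0.5*u - 2.26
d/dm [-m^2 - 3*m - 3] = -2*m - 3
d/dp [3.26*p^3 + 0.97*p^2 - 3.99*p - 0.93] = 9.78*p^2 + 1.94*p - 3.99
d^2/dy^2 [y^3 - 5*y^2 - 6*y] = 6*y - 10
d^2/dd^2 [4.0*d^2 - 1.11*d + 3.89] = 8.00000000000000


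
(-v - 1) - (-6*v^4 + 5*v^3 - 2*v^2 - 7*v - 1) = 6*v^4 - 5*v^3 + 2*v^2 + 6*v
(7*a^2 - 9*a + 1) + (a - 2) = 7*a^2 - 8*a - 1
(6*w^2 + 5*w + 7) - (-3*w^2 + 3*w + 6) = 9*w^2 + 2*w + 1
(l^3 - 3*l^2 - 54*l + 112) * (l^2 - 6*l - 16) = l^5 - 9*l^4 - 52*l^3 + 484*l^2 + 192*l - 1792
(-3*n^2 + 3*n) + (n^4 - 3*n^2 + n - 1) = n^4 - 6*n^2 + 4*n - 1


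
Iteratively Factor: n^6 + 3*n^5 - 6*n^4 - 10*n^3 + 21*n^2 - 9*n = (n + 3)*(n^5 - 6*n^3 + 8*n^2 - 3*n) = (n + 3)^2*(n^4 - 3*n^3 + 3*n^2 - n) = (n - 1)*(n + 3)^2*(n^3 - 2*n^2 + n) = (n - 1)^2*(n + 3)^2*(n^2 - n) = (n - 1)^3*(n + 3)^2*(n)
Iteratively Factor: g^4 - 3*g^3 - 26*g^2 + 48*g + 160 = (g + 4)*(g^3 - 7*g^2 + 2*g + 40) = (g - 4)*(g + 4)*(g^2 - 3*g - 10) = (g - 4)*(g + 2)*(g + 4)*(g - 5)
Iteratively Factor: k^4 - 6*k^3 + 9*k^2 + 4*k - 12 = (k - 2)*(k^3 - 4*k^2 + k + 6) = (k - 2)^2*(k^2 - 2*k - 3) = (k - 3)*(k - 2)^2*(k + 1)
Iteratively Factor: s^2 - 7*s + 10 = (s - 5)*(s - 2)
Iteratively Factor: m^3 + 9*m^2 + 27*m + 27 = (m + 3)*(m^2 + 6*m + 9) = (m + 3)^2*(m + 3)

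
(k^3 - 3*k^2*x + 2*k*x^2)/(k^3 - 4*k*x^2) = (k - x)/(k + 2*x)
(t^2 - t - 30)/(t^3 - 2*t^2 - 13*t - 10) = (-t^2 + t + 30)/(-t^3 + 2*t^2 + 13*t + 10)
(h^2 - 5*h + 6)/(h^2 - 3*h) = (h - 2)/h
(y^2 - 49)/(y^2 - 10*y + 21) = (y + 7)/(y - 3)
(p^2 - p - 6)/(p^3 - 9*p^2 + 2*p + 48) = 1/(p - 8)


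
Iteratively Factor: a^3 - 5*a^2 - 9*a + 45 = (a - 3)*(a^2 - 2*a - 15) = (a - 5)*(a - 3)*(a + 3)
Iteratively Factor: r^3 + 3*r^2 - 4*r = (r + 4)*(r^2 - r) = r*(r + 4)*(r - 1)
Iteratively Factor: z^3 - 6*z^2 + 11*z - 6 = (z - 1)*(z^2 - 5*z + 6) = (z - 3)*(z - 1)*(z - 2)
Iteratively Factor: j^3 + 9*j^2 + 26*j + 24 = (j + 4)*(j^2 + 5*j + 6) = (j + 3)*(j + 4)*(j + 2)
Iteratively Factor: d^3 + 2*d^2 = (d)*(d^2 + 2*d) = d^2*(d + 2)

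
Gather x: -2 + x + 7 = x + 5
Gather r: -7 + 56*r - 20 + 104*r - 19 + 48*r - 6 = 208*r - 52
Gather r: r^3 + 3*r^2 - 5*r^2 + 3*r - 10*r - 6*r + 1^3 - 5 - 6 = r^3 - 2*r^2 - 13*r - 10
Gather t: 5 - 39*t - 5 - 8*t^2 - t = -8*t^2 - 40*t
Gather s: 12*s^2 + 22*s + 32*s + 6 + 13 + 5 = 12*s^2 + 54*s + 24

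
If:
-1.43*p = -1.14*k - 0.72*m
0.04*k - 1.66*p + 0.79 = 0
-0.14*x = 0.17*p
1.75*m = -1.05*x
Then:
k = 0.39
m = 0.35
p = 0.49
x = -0.59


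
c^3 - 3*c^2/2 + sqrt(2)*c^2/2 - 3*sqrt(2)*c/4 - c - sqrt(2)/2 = (c - 2)*(c + 1/2)*(c + sqrt(2)/2)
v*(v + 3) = v^2 + 3*v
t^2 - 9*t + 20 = (t - 5)*(t - 4)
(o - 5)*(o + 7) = o^2 + 2*o - 35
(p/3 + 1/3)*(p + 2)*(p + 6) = p^3/3 + 3*p^2 + 20*p/3 + 4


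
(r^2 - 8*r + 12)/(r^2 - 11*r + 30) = (r - 2)/(r - 5)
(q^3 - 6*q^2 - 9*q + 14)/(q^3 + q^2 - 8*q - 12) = (q^2 - 8*q + 7)/(q^2 - q - 6)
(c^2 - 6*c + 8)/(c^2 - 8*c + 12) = (c - 4)/(c - 6)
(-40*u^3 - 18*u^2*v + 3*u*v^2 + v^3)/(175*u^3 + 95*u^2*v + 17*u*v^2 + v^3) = (-8*u^2 - 2*u*v + v^2)/(35*u^2 + 12*u*v + v^2)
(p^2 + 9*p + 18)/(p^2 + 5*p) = (p^2 + 9*p + 18)/(p*(p + 5))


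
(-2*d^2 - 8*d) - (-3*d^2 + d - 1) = d^2 - 9*d + 1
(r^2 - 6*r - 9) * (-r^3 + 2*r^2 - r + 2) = -r^5 + 8*r^4 - 4*r^3 - 10*r^2 - 3*r - 18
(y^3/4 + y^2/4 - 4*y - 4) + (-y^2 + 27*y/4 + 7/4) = y^3/4 - 3*y^2/4 + 11*y/4 - 9/4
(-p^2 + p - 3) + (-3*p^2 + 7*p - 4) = -4*p^2 + 8*p - 7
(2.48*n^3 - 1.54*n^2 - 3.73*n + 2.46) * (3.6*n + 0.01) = 8.928*n^4 - 5.5192*n^3 - 13.4434*n^2 + 8.8187*n + 0.0246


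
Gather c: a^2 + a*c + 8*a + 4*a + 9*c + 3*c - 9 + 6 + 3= a^2 + 12*a + c*(a + 12)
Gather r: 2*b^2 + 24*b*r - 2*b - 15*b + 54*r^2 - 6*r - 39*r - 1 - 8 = 2*b^2 - 17*b + 54*r^2 + r*(24*b - 45) - 9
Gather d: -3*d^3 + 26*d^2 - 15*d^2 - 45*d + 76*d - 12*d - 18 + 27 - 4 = -3*d^3 + 11*d^2 + 19*d + 5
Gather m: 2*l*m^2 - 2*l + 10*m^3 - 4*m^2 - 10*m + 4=-2*l + 10*m^3 + m^2*(2*l - 4) - 10*m + 4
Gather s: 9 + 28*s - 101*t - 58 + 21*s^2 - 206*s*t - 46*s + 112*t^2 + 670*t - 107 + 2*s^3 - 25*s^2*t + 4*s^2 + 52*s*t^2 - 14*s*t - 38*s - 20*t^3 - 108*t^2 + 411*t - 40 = 2*s^3 + s^2*(25 - 25*t) + s*(52*t^2 - 220*t - 56) - 20*t^3 + 4*t^2 + 980*t - 196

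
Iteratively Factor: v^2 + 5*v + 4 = (v + 4)*(v + 1)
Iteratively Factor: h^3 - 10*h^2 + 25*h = (h)*(h^2 - 10*h + 25) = h*(h - 5)*(h - 5)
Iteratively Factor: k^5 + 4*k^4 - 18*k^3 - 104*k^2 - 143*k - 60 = (k - 5)*(k^4 + 9*k^3 + 27*k^2 + 31*k + 12) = (k - 5)*(k + 4)*(k^3 + 5*k^2 + 7*k + 3) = (k - 5)*(k + 1)*(k + 4)*(k^2 + 4*k + 3) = (k - 5)*(k + 1)^2*(k + 4)*(k + 3)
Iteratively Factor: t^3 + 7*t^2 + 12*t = (t + 4)*(t^2 + 3*t) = (t + 3)*(t + 4)*(t)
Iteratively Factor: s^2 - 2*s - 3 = (s - 3)*(s + 1)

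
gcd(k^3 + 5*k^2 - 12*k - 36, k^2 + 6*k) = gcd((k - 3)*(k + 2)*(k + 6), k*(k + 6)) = k + 6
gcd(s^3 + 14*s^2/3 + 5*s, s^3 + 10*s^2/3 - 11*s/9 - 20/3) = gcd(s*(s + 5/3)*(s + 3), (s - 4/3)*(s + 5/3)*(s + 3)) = s^2 + 14*s/3 + 5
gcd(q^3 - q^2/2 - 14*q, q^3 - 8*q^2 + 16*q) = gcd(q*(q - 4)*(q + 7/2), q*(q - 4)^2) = q^2 - 4*q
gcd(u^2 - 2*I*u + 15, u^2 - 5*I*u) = u - 5*I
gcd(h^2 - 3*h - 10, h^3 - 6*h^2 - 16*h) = h + 2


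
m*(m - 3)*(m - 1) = m^3 - 4*m^2 + 3*m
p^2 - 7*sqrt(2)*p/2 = p*(p - 7*sqrt(2)/2)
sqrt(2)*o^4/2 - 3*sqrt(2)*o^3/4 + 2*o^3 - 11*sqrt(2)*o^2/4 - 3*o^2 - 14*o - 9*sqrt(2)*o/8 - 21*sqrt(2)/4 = (o - 7/2)*(o + sqrt(2)/2)*(o + 3*sqrt(2)/2)*(sqrt(2)*o/2 + sqrt(2))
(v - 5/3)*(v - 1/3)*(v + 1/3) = v^3 - 5*v^2/3 - v/9 + 5/27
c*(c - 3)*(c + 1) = c^3 - 2*c^2 - 3*c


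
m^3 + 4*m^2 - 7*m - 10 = (m - 2)*(m + 1)*(m + 5)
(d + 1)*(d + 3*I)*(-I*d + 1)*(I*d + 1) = d^4 + d^3 + 3*I*d^3 + d^2 + 3*I*d^2 + d + 3*I*d + 3*I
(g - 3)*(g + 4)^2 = g^3 + 5*g^2 - 8*g - 48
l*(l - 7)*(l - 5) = l^3 - 12*l^2 + 35*l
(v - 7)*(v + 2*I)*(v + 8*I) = v^3 - 7*v^2 + 10*I*v^2 - 16*v - 70*I*v + 112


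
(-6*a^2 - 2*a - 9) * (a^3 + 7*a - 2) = -6*a^5 - 2*a^4 - 51*a^3 - 2*a^2 - 59*a + 18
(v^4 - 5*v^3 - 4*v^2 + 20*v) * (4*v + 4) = 4*v^5 - 16*v^4 - 36*v^3 + 64*v^2 + 80*v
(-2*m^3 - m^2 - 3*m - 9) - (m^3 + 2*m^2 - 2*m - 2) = -3*m^3 - 3*m^2 - m - 7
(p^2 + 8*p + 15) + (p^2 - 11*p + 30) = 2*p^2 - 3*p + 45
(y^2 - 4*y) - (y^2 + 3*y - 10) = 10 - 7*y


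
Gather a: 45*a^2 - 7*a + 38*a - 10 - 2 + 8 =45*a^2 + 31*a - 4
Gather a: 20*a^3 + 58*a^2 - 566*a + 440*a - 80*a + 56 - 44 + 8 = 20*a^3 + 58*a^2 - 206*a + 20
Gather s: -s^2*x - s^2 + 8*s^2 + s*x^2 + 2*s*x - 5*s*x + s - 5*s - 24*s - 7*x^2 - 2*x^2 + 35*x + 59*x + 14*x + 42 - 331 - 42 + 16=s^2*(7 - x) + s*(x^2 - 3*x - 28) - 9*x^2 + 108*x - 315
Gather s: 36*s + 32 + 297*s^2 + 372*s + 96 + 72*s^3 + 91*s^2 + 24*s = 72*s^3 + 388*s^2 + 432*s + 128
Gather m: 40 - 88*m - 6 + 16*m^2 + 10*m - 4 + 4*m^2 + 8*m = 20*m^2 - 70*m + 30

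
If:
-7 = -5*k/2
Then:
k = 14/5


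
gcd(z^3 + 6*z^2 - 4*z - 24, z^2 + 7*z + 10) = z + 2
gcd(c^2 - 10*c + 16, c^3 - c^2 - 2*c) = c - 2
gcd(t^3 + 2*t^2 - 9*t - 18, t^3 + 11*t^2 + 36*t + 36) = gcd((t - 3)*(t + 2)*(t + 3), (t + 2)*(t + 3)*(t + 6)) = t^2 + 5*t + 6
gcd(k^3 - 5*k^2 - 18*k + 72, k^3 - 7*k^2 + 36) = k^2 - 9*k + 18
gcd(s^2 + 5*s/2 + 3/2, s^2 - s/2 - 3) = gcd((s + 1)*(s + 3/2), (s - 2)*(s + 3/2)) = s + 3/2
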